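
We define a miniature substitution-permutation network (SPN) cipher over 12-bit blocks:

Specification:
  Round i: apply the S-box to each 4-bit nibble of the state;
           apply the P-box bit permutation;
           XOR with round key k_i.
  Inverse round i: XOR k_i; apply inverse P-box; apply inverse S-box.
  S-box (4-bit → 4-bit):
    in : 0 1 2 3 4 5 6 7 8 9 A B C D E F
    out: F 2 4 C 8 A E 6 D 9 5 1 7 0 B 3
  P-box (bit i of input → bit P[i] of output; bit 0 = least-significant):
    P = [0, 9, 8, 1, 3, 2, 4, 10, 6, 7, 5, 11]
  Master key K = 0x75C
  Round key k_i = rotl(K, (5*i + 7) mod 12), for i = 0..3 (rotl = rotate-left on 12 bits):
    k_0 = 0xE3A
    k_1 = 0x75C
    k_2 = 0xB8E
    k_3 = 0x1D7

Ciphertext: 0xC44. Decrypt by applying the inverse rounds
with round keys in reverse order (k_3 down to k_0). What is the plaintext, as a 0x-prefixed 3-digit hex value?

s_0 = ciphertext = 0xC44
s_1 = InvRound(s_0, k_3) = 0x538
s_2 = InvRound(s_1, k_2) = 0x665
s_3 = InvRound(s_2, k_1) = 0x2AA
s_4 = InvRound(s_3, k_0) = 0x53D

0x53D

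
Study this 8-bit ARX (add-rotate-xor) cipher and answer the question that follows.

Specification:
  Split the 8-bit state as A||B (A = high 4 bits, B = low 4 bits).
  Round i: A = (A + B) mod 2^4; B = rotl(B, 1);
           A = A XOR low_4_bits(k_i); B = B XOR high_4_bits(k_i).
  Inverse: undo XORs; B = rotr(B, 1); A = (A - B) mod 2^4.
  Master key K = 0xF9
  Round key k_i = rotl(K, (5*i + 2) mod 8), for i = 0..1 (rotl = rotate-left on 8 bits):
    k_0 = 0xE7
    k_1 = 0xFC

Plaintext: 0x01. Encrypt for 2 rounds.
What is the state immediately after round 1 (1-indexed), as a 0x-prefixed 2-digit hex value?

0x6C

s_0 = plaintext = 0x01
s_1 = Round(s_0, k_0) = 0x6C
s_2 = Round(s_1, k_1) = 0xE6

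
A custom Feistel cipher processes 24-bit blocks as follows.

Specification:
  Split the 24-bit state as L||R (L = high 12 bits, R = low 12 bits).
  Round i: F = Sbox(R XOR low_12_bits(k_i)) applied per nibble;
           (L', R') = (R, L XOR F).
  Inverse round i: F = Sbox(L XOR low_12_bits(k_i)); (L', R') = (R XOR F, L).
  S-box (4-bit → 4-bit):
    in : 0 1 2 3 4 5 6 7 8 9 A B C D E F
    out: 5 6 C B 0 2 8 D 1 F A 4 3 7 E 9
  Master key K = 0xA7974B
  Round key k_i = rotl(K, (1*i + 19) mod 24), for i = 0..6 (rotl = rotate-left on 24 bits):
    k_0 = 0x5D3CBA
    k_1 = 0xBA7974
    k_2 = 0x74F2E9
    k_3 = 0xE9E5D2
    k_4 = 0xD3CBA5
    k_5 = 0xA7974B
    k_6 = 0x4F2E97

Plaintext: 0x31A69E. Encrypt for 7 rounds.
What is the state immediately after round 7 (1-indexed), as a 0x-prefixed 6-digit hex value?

s_0 = plaintext = 0x31A69E
s_1 = Round(s_0, k_0) = 0x69E9DA
s_2 = Round(s_1, k_1) = 0x9DA330
s_3 = Round(s_2, k_2) = 0x330FA5
s_4 = Round(s_3, k_3) = 0xFA59ED
s_5 = Round(s_4, k_4) = 0x9ED3A4
s_6 = Round(s_5, k_5) = 0x3A4904
s_7 = Round(s_6, k_6) = 0x904E5F

0x904E5F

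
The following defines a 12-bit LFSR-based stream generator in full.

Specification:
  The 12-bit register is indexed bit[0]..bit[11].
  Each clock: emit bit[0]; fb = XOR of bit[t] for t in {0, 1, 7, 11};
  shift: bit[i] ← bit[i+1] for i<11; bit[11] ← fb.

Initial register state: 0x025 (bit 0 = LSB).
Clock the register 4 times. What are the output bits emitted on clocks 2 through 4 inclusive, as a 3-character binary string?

010

reg_0 = 0x025
clock 1: out=1, reg = 0x812
clock 2: out=0, reg = 0x409
clock 3: out=1, reg = 0xA04
clock 4: out=0, reg = 0xD02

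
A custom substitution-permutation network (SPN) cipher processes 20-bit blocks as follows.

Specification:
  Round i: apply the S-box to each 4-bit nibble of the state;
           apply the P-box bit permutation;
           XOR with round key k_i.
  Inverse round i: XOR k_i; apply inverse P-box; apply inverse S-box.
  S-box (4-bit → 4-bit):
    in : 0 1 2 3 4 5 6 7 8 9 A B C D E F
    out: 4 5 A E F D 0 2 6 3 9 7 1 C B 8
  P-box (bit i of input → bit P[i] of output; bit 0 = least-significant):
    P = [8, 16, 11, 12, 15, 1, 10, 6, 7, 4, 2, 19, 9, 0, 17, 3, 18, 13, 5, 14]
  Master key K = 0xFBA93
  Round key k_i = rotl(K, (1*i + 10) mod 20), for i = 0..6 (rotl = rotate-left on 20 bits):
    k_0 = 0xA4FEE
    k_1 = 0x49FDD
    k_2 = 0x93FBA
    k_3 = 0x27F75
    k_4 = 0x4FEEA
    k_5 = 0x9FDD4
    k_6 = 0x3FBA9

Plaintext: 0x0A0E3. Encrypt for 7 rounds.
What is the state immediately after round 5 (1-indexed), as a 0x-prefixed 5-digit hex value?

0x031F1

s_0 = plaintext = 0x0A0E3
s_1 = Round(s_0, k_0) = 0xBD580
s_2 = Round(s_1, k_1) = 0xAB373
s_3 = Round(s_2, k_2) = 0x665AD
s_4 = Round(s_3, k_3) = 0xAE7B1
s_5 = Round(s_4, k_4) = 0x031F1
s_6 = Round(s_5, k_5) = 0xBF439
s_7 = Round(s_6, k_6) = 0xEDE57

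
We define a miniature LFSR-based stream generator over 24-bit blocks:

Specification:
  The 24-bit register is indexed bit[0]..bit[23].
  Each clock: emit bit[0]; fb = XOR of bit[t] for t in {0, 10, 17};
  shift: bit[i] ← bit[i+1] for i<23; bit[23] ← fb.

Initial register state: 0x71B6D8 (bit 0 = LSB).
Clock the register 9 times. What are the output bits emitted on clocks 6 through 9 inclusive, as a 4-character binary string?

reg_0 = 0x71B6D8
clock 1: out=0, reg = 0xB8DB6C
clock 2: out=0, reg = 0x5C6DB6
clock 3: out=0, reg = 0xAE36DB
clock 4: out=1, reg = 0xD71B6D
clock 5: out=1, reg = 0x6B8DB6
clock 6: out=0, reg = 0x35C6DB
clock 7: out=1, reg = 0x1AE36D
clock 8: out=1, reg = 0x0D71B6
clock 9: out=0, reg = 0x06B8DB

0110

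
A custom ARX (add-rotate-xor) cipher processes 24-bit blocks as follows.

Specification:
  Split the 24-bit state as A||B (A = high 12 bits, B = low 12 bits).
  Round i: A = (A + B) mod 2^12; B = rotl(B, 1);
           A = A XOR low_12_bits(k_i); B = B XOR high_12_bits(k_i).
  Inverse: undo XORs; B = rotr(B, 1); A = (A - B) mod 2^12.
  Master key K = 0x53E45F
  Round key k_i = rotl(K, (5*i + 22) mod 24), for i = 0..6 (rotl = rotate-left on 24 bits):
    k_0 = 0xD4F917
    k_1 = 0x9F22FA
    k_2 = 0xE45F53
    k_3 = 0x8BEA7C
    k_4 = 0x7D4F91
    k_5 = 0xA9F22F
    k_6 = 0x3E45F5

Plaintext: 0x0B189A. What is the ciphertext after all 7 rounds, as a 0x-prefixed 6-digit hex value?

0x23E8C2

s_0 = plaintext = 0x0B189A
s_1 = Round(s_0, k_0) = 0x05CC7A
s_2 = Round(s_1, k_1) = 0xE2C107
s_3 = Round(s_2, k_2) = 0x060C4B
s_4 = Round(s_3, k_3) = 0x6D7029
s_5 = Round(s_4, k_4) = 0x891786
s_6 = Round(s_5, k_5) = 0x238593
s_7 = Round(s_6, k_6) = 0x23E8C2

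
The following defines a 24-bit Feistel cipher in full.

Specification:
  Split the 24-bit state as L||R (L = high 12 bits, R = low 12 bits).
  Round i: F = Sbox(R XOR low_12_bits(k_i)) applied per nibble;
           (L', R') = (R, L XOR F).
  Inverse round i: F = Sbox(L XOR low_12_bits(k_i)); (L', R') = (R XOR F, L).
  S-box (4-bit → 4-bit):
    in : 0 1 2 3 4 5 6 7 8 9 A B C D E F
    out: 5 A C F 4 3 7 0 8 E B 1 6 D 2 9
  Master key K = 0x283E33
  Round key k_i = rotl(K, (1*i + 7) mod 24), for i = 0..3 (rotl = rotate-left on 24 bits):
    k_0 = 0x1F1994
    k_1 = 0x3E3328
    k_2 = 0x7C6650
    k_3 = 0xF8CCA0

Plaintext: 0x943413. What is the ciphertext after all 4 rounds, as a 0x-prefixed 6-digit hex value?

0x8BF09B

s_0 = plaintext = 0x943413
s_1 = Round(s_0, k_0) = 0x4134C3
s_2 = Round(s_1, k_1) = 0x4C3432
s_3 = Round(s_2, k_2) = 0x4328BF
s_4 = Round(s_3, k_3) = 0x8BF09B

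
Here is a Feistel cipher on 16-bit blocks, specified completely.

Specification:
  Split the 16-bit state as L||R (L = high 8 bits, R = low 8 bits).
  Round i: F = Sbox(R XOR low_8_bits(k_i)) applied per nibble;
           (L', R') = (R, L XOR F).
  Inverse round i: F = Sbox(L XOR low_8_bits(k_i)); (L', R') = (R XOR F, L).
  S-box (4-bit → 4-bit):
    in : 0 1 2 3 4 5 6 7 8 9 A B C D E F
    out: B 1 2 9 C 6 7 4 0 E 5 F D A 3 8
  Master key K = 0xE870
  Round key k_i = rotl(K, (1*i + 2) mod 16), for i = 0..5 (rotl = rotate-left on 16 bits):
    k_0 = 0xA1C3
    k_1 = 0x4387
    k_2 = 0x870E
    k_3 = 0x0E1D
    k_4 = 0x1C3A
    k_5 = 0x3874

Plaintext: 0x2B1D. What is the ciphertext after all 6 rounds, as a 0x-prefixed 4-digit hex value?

s_0 = plaintext = 0x2B1D
s_1 = Round(s_0, k_0) = 0x1D88
s_2 = Round(s_1, k_1) = 0x88A5
s_3 = Round(s_2, k_2) = 0xA5D7
s_4 = Round(s_3, k_3) = 0xD770
s_5 = Round(s_4, k_4) = 0x7012
s_6 = Round(s_5, k_5) = 0x1207

0x1207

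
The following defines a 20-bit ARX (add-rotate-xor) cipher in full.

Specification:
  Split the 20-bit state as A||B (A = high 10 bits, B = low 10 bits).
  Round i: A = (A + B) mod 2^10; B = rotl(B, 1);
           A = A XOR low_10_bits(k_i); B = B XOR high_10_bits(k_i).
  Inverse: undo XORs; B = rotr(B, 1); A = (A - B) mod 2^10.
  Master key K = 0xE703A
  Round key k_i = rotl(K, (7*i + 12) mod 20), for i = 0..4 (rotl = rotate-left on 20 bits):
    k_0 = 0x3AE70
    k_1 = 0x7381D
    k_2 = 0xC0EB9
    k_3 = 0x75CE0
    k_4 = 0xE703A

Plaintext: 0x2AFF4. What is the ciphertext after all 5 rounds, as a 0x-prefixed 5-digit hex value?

s_0 = plaintext = 0x2AFF4
s_1 = Round(s_0, k_0) = 0xBBF02
s_2 = Round(s_1, k_1) = 0x7B3CB
s_3 = Round(s_2, k_2) = 0xC3894
s_4 = Round(s_3, k_3) = 0xD08FF
s_5 = Round(s_4, k_4) = 0x1EE62

0x1EE62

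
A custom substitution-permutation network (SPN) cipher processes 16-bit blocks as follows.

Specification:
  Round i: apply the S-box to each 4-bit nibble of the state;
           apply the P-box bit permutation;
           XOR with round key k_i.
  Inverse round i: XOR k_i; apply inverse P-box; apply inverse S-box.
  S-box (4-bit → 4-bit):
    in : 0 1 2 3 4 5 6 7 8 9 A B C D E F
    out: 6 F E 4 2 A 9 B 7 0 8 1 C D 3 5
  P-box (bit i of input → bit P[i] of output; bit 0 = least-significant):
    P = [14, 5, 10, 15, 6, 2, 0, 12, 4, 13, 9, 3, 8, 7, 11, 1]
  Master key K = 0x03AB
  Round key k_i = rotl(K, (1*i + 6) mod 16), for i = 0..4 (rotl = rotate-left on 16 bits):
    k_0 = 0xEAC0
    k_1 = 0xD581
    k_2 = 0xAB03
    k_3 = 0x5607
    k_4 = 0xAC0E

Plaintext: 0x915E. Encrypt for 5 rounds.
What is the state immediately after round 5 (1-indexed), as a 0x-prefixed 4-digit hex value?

s_0 = plaintext = 0x915E
s_1 = Round(s_0, k_0) = 0x98FC
s_2 = Round(s_1, k_1) = 0x73D0
s_3 = Round(s_2, k_2) = 0xBCE0
s_4 = Round(s_3, k_3) = 0x516B
s_5 = Round(s_4, k_4) = 0xDED4

0xDED4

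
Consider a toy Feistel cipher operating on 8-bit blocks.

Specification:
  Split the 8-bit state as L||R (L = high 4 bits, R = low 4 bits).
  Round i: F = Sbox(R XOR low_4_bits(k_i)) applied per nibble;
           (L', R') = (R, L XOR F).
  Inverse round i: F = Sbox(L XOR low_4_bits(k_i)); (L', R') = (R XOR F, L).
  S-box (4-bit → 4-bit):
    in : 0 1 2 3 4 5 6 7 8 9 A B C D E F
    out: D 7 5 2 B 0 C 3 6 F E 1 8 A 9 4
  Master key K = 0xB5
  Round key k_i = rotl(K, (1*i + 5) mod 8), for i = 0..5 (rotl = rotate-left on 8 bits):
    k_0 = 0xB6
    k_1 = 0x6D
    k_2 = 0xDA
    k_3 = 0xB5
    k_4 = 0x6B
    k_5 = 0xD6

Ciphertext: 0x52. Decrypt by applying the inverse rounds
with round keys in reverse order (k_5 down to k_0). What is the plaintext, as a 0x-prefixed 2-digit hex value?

0xC5

s_0 = ciphertext = 0x52
s_1 = InvRound(s_0, k_5) = 0x05
s_2 = InvRound(s_1, k_4) = 0x40
s_3 = InvRound(s_2, k_3) = 0x74
s_4 = InvRound(s_3, k_2) = 0xE7
s_5 = InvRound(s_4, k_1) = 0x5E
s_6 = InvRound(s_5, k_0) = 0xC5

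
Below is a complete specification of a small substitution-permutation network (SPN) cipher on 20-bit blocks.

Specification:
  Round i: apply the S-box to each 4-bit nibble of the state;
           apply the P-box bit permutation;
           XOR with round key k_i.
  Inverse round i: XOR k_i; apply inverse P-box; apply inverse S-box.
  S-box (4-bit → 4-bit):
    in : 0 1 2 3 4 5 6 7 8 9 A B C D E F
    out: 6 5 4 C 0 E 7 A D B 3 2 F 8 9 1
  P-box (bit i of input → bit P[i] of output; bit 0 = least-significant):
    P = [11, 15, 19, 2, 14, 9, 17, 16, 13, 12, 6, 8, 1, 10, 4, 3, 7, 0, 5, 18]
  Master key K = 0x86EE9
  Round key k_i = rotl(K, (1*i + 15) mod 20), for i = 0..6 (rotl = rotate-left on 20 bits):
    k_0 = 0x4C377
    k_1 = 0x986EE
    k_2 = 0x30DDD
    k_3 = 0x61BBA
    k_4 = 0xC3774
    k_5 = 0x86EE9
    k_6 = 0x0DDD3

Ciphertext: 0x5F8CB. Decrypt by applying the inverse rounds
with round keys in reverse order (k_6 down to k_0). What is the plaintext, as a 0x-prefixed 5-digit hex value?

s_0 = ciphertext = 0x5F8CB
s_1 = InvRound(s_0, k_6) = 0xD5ED4
s_2 = InvRound(s_1, k_5) = 0x53ADD
s_3 = InvRound(s_2, k_4) = 0x67DD1
s_4 = InvRound(s_3, k_3) = 0x091A4
s_5 = InvRound(s_4, k_2) = 0x0503A
s_6 = InvRound(s_5, k_1) = 0xF0095
s_7 = InvRound(s_6, k_0) = 0x1F3C0

0x1F3C0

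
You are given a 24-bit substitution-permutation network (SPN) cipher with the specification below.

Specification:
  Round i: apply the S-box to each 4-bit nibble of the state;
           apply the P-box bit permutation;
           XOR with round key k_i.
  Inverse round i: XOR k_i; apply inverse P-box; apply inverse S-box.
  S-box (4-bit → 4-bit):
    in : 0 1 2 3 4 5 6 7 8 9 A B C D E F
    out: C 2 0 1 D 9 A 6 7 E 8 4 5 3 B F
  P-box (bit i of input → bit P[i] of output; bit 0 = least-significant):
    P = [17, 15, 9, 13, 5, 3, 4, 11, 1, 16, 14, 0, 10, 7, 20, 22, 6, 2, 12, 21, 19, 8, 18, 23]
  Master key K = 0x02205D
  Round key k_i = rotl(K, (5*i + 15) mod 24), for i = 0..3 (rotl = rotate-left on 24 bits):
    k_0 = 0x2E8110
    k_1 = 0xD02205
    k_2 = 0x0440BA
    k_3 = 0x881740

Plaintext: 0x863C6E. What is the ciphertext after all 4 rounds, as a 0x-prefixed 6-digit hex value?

s_0 = plaintext = 0x863C6E
s_1 = Round(s_0, k_0) = 0x006C1E
s_2 = Round(s_1, k_1) = 0x36D28F
s_3 = Round(s_2, k_2) = 0x2EE606
s_4 = Round(s_3, k_3) = 0xE9BB95

0xE9BB95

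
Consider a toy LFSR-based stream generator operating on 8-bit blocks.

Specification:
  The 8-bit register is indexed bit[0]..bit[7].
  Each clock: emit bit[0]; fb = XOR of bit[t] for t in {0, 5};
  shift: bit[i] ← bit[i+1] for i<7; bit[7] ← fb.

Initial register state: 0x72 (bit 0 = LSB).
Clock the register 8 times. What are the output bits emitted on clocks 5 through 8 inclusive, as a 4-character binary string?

reg_0 = 0x72
clock 1: out=0, reg = 0xB9
clock 2: out=1, reg = 0x5C
clock 3: out=0, reg = 0x2E
clock 4: out=0, reg = 0x97
clock 5: out=1, reg = 0xCB
clock 6: out=1, reg = 0xE5
clock 7: out=1, reg = 0x72
clock 8: out=0, reg = 0xB9

1110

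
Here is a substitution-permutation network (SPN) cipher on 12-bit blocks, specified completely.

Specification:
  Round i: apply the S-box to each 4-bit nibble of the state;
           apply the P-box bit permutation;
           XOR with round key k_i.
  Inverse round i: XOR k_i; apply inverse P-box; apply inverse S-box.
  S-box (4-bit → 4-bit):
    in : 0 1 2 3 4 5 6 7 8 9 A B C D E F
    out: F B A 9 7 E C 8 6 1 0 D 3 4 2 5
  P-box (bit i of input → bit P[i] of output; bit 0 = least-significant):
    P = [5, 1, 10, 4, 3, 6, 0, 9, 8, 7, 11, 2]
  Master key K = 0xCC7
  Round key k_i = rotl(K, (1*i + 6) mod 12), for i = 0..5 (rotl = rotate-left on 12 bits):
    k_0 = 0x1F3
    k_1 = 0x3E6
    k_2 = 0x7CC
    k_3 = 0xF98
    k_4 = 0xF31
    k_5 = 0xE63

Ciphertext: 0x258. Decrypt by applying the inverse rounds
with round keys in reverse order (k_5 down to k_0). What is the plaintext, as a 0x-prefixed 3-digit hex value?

s_0 = ciphertext = 0x258
s_1 = InvRound(s_0, k_5) = 0xDF0
s_2 = InvRound(s_1, k_4) = 0xE5A
s_3 = InvRound(s_2, k_3) = 0xCEE
s_4 = InvRound(s_3, k_2) = 0xF7C
s_5 = InvRound(s_4, k_1) = 0x895
s_6 = InvRound(s_5, k_0) = 0xBEC

0xBEC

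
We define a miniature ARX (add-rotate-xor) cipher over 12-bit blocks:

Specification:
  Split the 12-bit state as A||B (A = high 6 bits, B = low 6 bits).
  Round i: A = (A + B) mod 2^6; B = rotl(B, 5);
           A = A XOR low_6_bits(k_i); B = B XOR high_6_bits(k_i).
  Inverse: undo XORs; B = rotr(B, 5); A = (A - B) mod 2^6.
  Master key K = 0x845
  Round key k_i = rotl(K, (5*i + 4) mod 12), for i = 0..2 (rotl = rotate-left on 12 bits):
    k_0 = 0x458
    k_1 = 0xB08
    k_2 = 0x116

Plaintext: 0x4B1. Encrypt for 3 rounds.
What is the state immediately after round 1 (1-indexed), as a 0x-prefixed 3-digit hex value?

s_0 = plaintext = 0x4B1
s_1 = Round(s_0, k_0) = 0x6E9
s_2 = Round(s_1, k_1) = 0x318
s_3 = Round(s_2, k_2) = 0xC88

0x6E9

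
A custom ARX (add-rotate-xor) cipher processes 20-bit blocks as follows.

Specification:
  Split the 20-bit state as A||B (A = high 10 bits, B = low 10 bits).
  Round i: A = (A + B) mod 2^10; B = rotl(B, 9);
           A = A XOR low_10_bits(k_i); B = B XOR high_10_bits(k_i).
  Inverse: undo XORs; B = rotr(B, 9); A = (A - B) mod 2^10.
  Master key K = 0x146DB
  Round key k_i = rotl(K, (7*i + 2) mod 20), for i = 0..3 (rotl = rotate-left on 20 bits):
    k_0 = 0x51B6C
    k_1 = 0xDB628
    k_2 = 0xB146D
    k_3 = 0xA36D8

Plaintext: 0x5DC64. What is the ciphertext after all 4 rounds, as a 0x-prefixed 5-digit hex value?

0x0F61A

s_0 = plaintext = 0x5DC64
s_1 = Round(s_0, k_0) = 0xADD74
s_2 = Round(s_1, k_1) = 0x80FD7
s_3 = Round(s_2, k_2) = 0x6DD2E
s_4 = Round(s_3, k_3) = 0x0F61A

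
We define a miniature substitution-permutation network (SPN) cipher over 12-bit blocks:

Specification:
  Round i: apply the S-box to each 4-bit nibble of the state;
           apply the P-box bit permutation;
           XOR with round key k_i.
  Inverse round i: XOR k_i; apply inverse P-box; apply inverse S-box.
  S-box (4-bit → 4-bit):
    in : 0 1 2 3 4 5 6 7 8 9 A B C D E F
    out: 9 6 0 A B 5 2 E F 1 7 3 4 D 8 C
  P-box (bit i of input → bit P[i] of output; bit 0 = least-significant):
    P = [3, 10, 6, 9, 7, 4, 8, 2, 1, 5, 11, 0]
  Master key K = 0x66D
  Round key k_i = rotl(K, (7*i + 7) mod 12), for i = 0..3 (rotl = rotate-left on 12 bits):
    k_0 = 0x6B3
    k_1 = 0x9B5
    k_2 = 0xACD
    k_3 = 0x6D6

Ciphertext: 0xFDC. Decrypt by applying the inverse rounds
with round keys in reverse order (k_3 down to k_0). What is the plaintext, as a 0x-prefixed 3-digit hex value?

s_0 = ciphertext = 0xFDC
s_1 = InvRound(s_0, k_3) = 0x5C9
s_2 = InvRound(s_1, k_2) = 0xCF3
s_3 = InvRound(s_2, k_1) = 0x9F1
s_4 = InvRound(s_3, k_0) = 0x5C7

0x5C7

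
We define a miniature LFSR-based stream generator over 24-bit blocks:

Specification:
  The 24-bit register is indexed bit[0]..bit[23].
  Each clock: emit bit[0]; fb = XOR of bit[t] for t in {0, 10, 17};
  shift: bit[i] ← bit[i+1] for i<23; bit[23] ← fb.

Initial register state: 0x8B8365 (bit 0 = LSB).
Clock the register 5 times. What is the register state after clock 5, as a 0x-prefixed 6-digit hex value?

reg_0 = 0x8B8365
clock 1: out=1, reg = 0x45C1B2
clock 2: out=0, reg = 0x22E0D9
clock 3: out=1, reg = 0x11706C
clock 4: out=0, reg = 0x08B836
clock 5: out=0, reg = 0x045C1B

0x045C1B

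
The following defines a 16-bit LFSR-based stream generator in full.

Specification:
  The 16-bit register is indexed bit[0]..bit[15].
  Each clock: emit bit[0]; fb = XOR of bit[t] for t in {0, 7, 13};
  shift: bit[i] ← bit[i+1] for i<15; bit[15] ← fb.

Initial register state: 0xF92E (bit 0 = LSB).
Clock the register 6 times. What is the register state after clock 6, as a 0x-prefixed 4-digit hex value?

reg_0 = 0xF92E
clock 1: out=0, reg = 0xFC97
clock 2: out=1, reg = 0xFE4B
clock 3: out=1, reg = 0x7F25
clock 4: out=1, reg = 0x3F92
clock 5: out=0, reg = 0x1FC9
clock 6: out=1, reg = 0x0FE4

0x0FE4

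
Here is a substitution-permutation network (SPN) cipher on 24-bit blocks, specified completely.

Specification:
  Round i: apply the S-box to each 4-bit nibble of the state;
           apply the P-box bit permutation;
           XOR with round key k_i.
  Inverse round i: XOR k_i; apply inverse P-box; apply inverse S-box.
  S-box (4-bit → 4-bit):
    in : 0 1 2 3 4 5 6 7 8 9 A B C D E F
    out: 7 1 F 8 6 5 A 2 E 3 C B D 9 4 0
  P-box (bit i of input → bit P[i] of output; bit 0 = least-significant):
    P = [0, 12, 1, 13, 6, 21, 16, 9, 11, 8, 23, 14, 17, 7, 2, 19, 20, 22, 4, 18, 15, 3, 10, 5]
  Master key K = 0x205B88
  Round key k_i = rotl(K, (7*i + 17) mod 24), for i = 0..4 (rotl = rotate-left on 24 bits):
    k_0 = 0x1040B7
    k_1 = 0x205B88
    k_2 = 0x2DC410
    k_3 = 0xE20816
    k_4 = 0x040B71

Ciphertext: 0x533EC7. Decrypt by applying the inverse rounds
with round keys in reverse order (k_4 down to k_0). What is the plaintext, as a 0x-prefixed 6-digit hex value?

0x3E1BAC

s_0 = ciphertext = 0x533EC7
s_1 = InvRound(s_0, k_4) = 0xA207E8
s_2 = InvRound(s_1, k_3) = 0x8449DE
s_3 = InvRound(s_2, k_2) = 0x0F800E
s_4 = InvRound(s_3, k_1) = 0x132B84
s_5 = InvRound(s_4, k_0) = 0x3E1BAC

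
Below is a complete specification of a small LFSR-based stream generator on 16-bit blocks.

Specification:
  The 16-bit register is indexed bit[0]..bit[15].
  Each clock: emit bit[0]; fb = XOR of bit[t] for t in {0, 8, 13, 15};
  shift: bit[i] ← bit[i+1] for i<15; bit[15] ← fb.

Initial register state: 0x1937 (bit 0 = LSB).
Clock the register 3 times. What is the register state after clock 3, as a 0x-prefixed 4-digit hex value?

reg_0 = 0x1937
clock 1: out=1, reg = 0x0C9B
clock 2: out=1, reg = 0x864D
clock 3: out=1, reg = 0x4326

0x4326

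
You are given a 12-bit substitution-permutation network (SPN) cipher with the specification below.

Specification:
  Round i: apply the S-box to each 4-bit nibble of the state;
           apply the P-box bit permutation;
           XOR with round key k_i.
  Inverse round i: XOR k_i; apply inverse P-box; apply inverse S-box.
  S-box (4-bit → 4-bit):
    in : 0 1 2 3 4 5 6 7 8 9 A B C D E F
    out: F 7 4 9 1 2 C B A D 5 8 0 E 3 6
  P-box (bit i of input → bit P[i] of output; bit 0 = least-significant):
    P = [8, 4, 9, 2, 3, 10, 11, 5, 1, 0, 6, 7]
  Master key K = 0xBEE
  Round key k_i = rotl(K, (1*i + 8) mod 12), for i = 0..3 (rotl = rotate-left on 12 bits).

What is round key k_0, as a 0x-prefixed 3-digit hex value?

K = 0xBEE
k_0 = rotl(K, (1*0+8) mod 12) = rotl(K, 8) = 0xEBE

0xEBE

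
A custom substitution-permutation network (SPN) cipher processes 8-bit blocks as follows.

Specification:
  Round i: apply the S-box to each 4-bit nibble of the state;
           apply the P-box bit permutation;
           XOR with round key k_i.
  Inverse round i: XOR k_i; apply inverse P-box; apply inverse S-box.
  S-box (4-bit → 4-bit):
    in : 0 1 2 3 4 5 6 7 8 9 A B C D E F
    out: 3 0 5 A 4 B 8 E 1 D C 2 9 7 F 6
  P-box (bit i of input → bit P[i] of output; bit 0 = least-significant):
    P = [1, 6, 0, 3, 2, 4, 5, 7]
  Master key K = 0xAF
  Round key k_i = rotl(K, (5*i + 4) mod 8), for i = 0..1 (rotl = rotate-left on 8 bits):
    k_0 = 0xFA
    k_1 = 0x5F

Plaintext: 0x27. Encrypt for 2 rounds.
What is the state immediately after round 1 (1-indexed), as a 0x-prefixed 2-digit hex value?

s_0 = plaintext = 0x27
s_1 = Round(s_0, k_0) = 0x97
s_2 = Round(s_1, k_1) = 0xB2

0x97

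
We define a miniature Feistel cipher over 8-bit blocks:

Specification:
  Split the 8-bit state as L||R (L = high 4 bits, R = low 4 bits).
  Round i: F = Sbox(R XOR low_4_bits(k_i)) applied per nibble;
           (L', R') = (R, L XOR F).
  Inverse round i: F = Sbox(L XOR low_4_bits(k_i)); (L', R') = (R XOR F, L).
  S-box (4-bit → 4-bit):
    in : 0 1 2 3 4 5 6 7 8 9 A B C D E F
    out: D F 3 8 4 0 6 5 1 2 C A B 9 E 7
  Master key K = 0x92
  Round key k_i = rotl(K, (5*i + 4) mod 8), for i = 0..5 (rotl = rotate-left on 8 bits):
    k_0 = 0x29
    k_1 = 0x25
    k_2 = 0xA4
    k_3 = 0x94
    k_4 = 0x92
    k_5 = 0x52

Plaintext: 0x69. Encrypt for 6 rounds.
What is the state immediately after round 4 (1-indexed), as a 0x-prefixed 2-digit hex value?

0x32

s_0 = plaintext = 0x69
s_1 = Round(s_0, k_0) = 0x9B
s_2 = Round(s_1, k_1) = 0xB7
s_3 = Round(s_2, k_2) = 0x73
s_4 = Round(s_3, k_3) = 0x32
s_5 = Round(s_4, k_4) = 0x2E
s_6 = Round(s_5, k_5) = 0xE9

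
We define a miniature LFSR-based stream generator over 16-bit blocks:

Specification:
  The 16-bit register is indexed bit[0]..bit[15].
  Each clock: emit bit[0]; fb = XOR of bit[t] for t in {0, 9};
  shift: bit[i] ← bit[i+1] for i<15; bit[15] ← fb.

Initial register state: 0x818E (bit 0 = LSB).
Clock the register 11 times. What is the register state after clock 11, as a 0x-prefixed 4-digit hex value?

0xD9D0

reg_0 = 0x818E
clock 1: out=0, reg = 0x40C7
clock 2: out=1, reg = 0xA063
clock 3: out=1, reg = 0xD031
clock 4: out=1, reg = 0xE818
clock 5: out=0, reg = 0x740C
clock 6: out=0, reg = 0x3A06
clock 7: out=0, reg = 0x9D03
clock 8: out=1, reg = 0xCE81
clock 9: out=1, reg = 0x6740
clock 10: out=0, reg = 0xB3A0
clock 11: out=0, reg = 0xD9D0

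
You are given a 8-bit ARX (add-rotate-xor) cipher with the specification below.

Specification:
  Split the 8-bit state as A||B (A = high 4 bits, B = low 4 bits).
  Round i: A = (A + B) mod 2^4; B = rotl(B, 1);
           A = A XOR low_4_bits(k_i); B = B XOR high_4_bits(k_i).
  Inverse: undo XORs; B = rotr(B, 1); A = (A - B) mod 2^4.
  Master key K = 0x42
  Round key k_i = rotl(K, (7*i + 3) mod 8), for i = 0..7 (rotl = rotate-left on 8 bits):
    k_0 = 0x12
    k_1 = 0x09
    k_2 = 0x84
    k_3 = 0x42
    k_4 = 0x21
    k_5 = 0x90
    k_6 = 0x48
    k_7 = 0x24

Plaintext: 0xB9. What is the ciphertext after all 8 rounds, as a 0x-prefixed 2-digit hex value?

s_0 = plaintext = 0xB9
s_1 = Round(s_0, k_0) = 0x62
s_2 = Round(s_1, k_1) = 0x14
s_3 = Round(s_2, k_2) = 0x10
s_4 = Round(s_3, k_3) = 0x34
s_5 = Round(s_4, k_4) = 0x6A
s_6 = Round(s_5, k_5) = 0x0C
s_7 = Round(s_6, k_6) = 0x4D
s_8 = Round(s_7, k_7) = 0x59

0x59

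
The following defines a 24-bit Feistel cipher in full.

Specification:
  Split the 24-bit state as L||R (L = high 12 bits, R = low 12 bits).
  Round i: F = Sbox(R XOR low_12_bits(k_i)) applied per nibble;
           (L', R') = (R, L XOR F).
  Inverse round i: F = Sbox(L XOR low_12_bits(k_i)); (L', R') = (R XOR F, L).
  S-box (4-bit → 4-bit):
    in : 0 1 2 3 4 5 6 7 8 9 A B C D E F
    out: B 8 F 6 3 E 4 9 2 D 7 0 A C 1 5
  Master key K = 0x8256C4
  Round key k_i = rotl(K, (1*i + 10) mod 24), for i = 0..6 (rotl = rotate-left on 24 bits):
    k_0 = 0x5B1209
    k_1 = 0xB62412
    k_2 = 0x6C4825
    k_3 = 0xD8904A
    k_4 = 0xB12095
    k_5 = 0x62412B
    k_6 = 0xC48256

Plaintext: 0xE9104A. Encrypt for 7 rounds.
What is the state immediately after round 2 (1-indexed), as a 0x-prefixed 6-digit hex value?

s_0 = plaintext = 0xE9104A
s_1 = Round(s_0, k_0) = 0x04A1A7
s_2 = Round(s_1, k_1) = 0x1A7E44
s_3 = Round(s_2, k_2) = 0xE445EF
s_4 = Round(s_3, k_3) = 0x5EF03A
s_5 = Round(s_4, k_4) = 0x03AE9A
s_6 = Round(s_5, k_5) = 0xE9A532
s_7 = Round(s_6, k_6) = 0x5327D9

0x1A7E44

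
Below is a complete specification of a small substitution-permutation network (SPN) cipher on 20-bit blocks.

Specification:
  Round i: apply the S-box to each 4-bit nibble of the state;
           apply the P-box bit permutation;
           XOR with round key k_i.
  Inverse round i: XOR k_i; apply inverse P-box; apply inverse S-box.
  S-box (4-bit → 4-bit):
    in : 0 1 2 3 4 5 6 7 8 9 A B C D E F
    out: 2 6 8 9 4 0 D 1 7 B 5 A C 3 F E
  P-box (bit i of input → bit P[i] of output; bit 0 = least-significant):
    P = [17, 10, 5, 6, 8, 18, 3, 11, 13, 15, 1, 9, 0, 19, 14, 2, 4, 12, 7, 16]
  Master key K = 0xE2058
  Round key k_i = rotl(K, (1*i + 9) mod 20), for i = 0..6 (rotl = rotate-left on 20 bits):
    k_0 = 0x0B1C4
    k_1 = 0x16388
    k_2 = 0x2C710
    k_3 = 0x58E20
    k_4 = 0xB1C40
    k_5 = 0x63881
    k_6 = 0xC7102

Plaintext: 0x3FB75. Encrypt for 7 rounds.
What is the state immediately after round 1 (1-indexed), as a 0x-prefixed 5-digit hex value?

0x972D0

s_0 = plaintext = 0x3FB75
s_1 = Round(s_0, k_0) = 0x972D0
s_2 = Round(s_1, k_1) = 0x47499
s_3 = Round(s_2, k_2) = 0x4CAD3
s_4 = Round(s_3, k_3) = 0x3EFE6
s_5 = Round(s_4, k_4) = 0x4D73F
s_6 = Round(s_5, k_5) = 0xE1560
s_7 = Round(s_6, k_6) = 0x52C9A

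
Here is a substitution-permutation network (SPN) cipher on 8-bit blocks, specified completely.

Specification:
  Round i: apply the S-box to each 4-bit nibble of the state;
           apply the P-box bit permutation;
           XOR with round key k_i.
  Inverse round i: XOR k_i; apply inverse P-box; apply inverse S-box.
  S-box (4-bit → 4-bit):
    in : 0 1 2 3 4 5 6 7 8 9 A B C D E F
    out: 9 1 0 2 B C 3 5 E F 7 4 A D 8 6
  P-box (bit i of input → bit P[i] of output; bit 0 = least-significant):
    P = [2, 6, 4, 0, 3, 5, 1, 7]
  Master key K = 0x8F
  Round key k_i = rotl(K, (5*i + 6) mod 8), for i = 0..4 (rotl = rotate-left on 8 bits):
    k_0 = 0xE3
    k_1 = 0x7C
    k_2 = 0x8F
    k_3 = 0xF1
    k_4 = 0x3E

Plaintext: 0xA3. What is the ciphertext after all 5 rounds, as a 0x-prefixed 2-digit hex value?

0xDB

s_0 = plaintext = 0xA3
s_1 = Round(s_0, k_0) = 0x89
s_2 = Round(s_1, k_1) = 0x8B
s_3 = Round(s_2, k_2) = 0x3D
s_4 = Round(s_3, k_3) = 0xC4
s_5 = Round(s_4, k_4) = 0xDB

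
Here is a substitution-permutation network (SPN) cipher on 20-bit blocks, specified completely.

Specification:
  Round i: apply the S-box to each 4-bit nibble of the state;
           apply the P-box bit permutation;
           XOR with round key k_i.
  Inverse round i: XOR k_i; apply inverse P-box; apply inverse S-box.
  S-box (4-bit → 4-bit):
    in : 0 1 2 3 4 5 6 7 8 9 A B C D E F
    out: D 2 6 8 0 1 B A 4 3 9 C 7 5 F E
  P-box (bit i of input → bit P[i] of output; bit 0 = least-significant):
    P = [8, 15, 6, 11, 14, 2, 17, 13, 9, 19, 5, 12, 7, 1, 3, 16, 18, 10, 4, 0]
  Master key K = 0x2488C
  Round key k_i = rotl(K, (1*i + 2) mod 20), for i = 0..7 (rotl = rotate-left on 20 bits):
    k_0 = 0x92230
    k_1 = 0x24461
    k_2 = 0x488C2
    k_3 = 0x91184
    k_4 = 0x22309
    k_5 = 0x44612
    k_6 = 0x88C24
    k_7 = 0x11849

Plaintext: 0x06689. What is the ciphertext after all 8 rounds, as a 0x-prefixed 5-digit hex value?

0x0ACB6

s_0 = plaintext = 0x06689
s_1 = Round(s_0, k_0) = 0x6B1A3
s_2 = Round(s_1, k_1) = 0xF2868
s_3 = Round(s_2, k_2) = 0x4ECBD
s_4 = Round(s_3, k_3) = 0x2326E
s_5 = Round(s_4, k_4) = 0xBCE7D
s_6 = Round(s_5, k_5) = 0xC75ED
s_7 = Round(s_6, k_6) = 0xFEB72
s_8 = Round(s_7, k_7) = 0x0ACB6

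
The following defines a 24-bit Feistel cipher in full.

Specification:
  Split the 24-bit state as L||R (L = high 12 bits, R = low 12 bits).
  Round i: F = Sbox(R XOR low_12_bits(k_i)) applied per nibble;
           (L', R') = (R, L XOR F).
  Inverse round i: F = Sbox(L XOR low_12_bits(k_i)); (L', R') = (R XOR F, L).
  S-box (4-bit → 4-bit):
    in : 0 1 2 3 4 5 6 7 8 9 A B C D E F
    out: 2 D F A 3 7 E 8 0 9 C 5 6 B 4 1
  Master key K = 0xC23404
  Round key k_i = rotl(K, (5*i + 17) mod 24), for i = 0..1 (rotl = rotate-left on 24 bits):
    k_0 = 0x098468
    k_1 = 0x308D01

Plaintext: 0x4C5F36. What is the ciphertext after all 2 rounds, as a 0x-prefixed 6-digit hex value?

0x1B1964

s_0 = plaintext = 0x4C5F36
s_1 = Round(s_0, k_0) = 0xF361B1
s_2 = Round(s_1, k_1) = 0x1B1964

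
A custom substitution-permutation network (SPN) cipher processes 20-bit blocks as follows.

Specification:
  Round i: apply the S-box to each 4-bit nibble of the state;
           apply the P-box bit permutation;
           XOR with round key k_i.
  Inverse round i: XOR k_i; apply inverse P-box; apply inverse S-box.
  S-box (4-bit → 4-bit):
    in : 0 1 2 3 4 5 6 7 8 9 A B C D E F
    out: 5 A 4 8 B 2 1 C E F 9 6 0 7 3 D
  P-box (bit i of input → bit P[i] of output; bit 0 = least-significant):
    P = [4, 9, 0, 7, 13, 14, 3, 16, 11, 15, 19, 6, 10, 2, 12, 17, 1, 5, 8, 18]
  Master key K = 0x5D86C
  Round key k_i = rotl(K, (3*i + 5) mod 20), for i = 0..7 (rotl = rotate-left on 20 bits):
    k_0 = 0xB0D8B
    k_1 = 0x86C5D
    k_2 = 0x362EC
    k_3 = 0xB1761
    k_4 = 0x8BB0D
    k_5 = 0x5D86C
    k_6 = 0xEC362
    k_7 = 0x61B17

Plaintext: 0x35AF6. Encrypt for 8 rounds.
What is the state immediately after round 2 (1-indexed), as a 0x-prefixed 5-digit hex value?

s_0 = plaintext = 0x35AF6
s_1 = Round(s_0, k_0) = 0xE25D7
s_2 = Round(s_1, k_1) = 0x89CF6
s_3 = Round(s_2, k_2) = 0x457D0
s_4 = Round(s_3, k_3) = 0x7771E
s_5 = Round(s_4, k_4) = 0x7E85D
s_6 = Round(s_5, k_5) = 0x91F39
s_7 = Round(s_6, k_6) = 0x1C895
s_8 = Round(s_7, k_7) = 0xBF97F

0x89CF6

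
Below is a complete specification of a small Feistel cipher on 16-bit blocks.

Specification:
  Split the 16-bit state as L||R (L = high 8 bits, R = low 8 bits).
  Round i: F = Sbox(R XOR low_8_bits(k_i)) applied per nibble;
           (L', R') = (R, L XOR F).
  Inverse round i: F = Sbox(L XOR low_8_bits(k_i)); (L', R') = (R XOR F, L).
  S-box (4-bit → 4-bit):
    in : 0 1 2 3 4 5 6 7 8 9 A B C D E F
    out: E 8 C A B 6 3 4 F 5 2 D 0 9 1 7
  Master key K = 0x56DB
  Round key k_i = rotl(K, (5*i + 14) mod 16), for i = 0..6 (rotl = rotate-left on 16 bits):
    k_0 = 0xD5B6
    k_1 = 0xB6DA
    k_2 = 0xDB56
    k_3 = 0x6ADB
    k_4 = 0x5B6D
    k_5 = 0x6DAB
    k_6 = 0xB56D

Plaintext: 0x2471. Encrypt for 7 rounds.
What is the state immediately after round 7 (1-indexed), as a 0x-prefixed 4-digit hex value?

s_0 = plaintext = 0x2471
s_1 = Round(s_0, k_0) = 0x7120
s_2 = Round(s_1, k_1) = 0x2003
s_3 = Round(s_2, k_2) = 0x0346
s_4 = Round(s_3, k_3) = 0x465A
s_5 = Round(s_4, k_4) = 0x5AE2
s_6 = Round(s_5, k_5) = 0xE2EF
s_7 = Round(s_6, k_6) = 0xEF1E

0xEF1E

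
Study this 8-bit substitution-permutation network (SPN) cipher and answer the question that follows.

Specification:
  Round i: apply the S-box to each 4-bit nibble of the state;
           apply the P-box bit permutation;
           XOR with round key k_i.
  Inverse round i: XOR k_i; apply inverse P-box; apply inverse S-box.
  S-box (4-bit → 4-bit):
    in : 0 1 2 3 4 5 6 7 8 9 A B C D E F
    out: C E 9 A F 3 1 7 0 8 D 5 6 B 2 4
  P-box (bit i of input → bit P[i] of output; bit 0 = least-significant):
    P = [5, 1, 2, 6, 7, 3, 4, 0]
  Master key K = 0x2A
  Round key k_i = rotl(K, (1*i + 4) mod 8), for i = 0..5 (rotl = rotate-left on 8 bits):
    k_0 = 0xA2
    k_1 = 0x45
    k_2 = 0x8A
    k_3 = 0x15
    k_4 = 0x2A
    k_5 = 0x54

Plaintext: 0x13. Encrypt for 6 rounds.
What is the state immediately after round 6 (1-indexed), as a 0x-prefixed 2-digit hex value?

0x88

s_0 = plaintext = 0x13
s_1 = Round(s_0, k_0) = 0xF9
s_2 = Round(s_1, k_1) = 0x15
s_3 = Round(s_2, k_2) = 0xB1
s_4 = Round(s_3, k_3) = 0xC3
s_5 = Round(s_4, k_4) = 0x70
s_6 = Round(s_5, k_5) = 0x88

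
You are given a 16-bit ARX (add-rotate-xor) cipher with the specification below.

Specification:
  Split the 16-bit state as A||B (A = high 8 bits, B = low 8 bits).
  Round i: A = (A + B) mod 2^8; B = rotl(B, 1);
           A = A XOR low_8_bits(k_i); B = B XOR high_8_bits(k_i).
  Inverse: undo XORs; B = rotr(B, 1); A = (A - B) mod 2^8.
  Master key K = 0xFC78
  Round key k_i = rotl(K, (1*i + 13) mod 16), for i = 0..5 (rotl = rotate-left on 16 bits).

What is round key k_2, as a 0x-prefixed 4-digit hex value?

0x7E3C

K = 0xFC78
k_0 = rotl(K, (1*0+13) mod 16) = rotl(K, 13) = 0x1F8F
k_1 = rotl(K, (1*1+13) mod 16) = rotl(K, 14) = 0x3F1E
k_2 = rotl(K, (1*2+13) mod 16) = rotl(K, 15) = 0x7E3C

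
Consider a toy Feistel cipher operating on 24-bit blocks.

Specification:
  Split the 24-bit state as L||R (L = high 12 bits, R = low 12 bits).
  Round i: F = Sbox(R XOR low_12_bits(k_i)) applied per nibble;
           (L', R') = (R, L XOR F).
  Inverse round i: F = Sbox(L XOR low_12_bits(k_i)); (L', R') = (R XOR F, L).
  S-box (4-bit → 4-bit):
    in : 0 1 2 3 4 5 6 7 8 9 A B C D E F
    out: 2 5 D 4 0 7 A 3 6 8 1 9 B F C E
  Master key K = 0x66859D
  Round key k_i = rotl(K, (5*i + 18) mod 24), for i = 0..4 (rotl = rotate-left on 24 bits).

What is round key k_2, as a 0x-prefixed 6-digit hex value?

K = 0x66859D
k_0 = rotl(K, (5*0+18) mod 24) = rotl(K, 18) = 0x759A16
k_1 = rotl(K, (5*1+18) mod 24) = rotl(K, 23) = 0xB342CE
k_2 = rotl(K, (5*2+18) mod 24) = rotl(K, 4) = 0x6859D6

0x6859D6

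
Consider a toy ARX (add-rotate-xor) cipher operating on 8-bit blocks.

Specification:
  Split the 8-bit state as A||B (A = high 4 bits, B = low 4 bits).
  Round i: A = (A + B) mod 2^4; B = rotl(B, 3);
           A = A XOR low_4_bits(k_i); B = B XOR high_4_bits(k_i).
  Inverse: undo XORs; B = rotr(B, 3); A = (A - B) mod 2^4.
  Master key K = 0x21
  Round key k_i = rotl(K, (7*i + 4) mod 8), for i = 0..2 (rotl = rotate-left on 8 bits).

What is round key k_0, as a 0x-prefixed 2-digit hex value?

K = 0x21
k_0 = rotl(K, (7*0+4) mod 8) = rotl(K, 4) = 0x12

0x12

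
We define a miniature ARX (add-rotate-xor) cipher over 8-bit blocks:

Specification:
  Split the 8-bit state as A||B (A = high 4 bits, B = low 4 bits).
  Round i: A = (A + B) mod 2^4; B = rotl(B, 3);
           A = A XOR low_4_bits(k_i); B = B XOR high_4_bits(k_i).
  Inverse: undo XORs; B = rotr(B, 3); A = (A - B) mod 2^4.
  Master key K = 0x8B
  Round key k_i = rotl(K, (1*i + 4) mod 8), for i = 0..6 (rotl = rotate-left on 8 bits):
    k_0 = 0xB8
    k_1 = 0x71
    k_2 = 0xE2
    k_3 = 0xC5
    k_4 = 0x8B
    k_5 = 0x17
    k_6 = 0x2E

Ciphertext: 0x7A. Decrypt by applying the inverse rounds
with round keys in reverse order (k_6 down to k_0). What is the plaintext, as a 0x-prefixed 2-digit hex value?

s_0 = ciphertext = 0x7A
s_1 = InvRound(s_0, k_6) = 0x81
s_2 = InvRound(s_1, k_5) = 0xF0
s_3 = InvRound(s_2, k_4) = 0x31
s_4 = InvRound(s_3, k_3) = 0xBB
s_5 = InvRound(s_4, k_2) = 0xFA
s_6 = InvRound(s_5, k_1) = 0x3B
s_7 = InvRound(s_6, k_0) = 0xB0

0xB0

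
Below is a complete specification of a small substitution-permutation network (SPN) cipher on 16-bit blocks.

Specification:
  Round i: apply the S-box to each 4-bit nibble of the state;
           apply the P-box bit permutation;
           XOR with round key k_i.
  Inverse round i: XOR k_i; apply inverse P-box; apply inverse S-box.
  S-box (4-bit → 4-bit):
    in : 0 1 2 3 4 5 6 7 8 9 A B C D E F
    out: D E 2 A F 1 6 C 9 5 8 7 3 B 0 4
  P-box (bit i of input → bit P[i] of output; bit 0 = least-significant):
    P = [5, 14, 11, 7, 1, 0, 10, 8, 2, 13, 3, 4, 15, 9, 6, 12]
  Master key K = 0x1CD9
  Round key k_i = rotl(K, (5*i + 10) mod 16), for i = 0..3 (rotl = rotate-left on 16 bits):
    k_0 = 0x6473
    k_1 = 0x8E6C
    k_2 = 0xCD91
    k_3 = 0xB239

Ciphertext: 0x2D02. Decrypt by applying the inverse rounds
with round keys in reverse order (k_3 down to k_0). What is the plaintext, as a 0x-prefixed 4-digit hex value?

0xCCA4

s_0 = ciphertext = 0x2D02
s_1 = InvRound(s_0, k_3) = 0xD749
s_2 = InvRound(s_1, k_2) = 0x17E7
s_3 = InvRound(s_2, k_1) = 0x8FD7
s_4 = InvRound(s_3, k_0) = 0xCCA4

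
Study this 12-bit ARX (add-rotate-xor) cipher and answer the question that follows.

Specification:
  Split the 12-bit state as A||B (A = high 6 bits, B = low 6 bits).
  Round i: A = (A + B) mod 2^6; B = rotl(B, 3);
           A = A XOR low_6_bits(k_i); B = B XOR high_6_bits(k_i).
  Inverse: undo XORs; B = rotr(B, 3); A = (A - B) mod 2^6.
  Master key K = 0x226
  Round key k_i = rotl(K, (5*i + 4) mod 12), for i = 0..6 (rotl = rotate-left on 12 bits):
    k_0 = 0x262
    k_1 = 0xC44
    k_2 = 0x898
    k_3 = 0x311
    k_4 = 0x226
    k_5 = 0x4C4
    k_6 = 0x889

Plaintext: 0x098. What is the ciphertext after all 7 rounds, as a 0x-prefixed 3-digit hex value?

s_0 = plaintext = 0x098
s_1 = Round(s_0, k_0) = 0xE0A
s_2 = Round(s_1, k_1) = 0x1A0
s_3 = Round(s_2, k_2) = 0xFA6
s_4 = Round(s_3, k_3) = 0xD78
s_5 = Round(s_4, k_4) = 0x2CF
s_6 = Round(s_5, k_5) = 0x7AA
s_7 = Round(s_6, k_6) = 0x077

0x077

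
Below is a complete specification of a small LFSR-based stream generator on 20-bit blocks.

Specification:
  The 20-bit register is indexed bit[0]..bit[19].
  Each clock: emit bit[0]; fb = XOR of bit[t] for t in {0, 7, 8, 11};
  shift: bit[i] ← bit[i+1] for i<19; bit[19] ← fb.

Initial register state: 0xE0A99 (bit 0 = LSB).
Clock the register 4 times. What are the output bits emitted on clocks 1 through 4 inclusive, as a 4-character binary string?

1001

reg_0 = 0xE0A99
clock 1: out=1, reg = 0xF054C
clock 2: out=0, reg = 0xF82A6
clock 3: out=0, reg = 0xFC153
clock 4: out=1, reg = 0x7E0A9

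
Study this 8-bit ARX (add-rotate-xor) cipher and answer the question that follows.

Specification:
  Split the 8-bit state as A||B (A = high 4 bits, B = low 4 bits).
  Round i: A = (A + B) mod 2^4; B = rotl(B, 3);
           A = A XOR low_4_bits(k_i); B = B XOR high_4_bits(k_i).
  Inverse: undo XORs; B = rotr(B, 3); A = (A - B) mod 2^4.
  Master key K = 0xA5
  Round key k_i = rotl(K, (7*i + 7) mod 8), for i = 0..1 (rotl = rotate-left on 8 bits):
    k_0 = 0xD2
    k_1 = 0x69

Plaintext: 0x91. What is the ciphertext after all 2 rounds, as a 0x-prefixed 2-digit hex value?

0x4C

s_0 = plaintext = 0x91
s_1 = Round(s_0, k_0) = 0x85
s_2 = Round(s_1, k_1) = 0x4C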